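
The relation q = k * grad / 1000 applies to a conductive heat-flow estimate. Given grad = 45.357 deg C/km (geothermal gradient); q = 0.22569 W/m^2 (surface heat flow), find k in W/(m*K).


k = q * 1000 / grad
k = 0.22569 * 1000 / 45.357
k = 4.9759 W/(m*K)


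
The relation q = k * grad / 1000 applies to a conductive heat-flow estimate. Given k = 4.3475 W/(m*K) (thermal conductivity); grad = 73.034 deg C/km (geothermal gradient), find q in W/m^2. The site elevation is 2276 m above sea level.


q = k * grad / 1000
q = 4.3475 * 73.034 / 1000
q = 0.31752 W/m^2


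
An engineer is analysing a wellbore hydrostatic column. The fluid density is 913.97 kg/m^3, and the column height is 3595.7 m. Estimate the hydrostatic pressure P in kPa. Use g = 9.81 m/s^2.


P = rho * g * h / 1e6
P = 913.97 * 9.81 * 3595.7 / 1e6
P = 32.23921 MPa
Convert: 32.23921 MPa * 1000.0 = 32239 kPa
P = 32239 kPa


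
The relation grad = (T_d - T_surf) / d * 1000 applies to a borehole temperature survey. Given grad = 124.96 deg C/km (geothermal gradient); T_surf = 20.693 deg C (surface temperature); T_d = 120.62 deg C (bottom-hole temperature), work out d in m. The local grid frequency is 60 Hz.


d = (T_d - T_surf) / grad * 1000
d = (120.62 - 20.693) / 124.96 * 1000
d = 799.67 m


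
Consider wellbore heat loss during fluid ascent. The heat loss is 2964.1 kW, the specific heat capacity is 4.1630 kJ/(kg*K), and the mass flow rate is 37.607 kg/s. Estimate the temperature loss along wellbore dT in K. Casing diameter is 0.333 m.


dT = Q_loss / (mdot * cp)
dT = 2964.1 / (37.607 * 4.1630)
dT = 18.933 K


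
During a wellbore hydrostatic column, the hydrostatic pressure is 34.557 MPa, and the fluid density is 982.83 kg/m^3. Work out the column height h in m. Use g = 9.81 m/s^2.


h = P * 1e6 / (g * rho)
h = 34.557 * 1e6 / (9.81 * 982.83)
h = 3584.2 m


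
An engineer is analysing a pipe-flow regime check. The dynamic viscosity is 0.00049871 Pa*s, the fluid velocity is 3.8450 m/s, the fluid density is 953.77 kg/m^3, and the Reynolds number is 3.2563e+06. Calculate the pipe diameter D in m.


D = Re * mu / (rho * vel)
D = 3.2563e+06 * 0.00049871 / (953.77 * 3.8450)
D = 0.44283 m


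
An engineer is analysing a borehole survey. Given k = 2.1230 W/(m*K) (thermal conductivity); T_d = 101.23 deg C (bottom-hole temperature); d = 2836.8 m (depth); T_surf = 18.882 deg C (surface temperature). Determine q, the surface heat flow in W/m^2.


Step 1: grad = (T_d - T_surf)/d * 1000 = (101.23 - 18.882)/2836.8 * 1000 = 29.02848 deg C/km
Step 2: q = k * grad / 1000 = 2.123 * 29.02848 / 1000 = 0.061627 W/m^2
q = 0.061627 W/m^2


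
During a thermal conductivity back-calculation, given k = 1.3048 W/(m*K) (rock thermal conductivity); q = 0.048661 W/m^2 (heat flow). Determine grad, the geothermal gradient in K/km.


grad = q / k * 1000
grad = 0.048661 / 1.3048 * 1000
grad = 37.29384 deg C/km
Convert: 37.29384 deg C/km * 1.0 = 37.294 K/km
grad = 37.294 K/km


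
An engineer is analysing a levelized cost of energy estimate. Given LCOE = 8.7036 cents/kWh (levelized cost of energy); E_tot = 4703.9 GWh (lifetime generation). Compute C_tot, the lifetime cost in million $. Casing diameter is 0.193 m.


C_tot = LCOE / 100 * E_tot
C_tot = 8.7036 / 100 * 4703.9
C_tot = 409.41 million $


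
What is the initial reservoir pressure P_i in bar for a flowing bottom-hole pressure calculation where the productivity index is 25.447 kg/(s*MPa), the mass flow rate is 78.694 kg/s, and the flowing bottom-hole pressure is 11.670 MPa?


P_i = P_wf + mdot / PI
P_i = 11.670 + 78.694 / 25.447
P_i = 14.76247 MPa
Convert: 14.76247 MPa * 10.0 = 147.62 bar
P_i = 147.62 bar


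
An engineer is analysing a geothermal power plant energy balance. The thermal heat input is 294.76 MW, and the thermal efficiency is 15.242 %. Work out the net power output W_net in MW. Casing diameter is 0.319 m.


W_net = eta / 100 * Q_in
W_net = 15.242 / 100 * 294.76
W_net = 44.927 MW


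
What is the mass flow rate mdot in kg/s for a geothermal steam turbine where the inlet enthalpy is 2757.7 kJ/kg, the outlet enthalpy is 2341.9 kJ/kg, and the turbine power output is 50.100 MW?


mdot = P * 1000 / (h_in - h_out)
mdot = 50.100 * 1000 / (2757.7 - 2341.9)
mdot = 120.49 kg/s


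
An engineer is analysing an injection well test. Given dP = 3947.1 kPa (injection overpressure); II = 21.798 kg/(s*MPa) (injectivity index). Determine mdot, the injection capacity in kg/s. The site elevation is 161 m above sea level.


mdot = II * dP / 1000
mdot = 21.798 * 3947.1 / 1000
mdot = 86.039 kg/s


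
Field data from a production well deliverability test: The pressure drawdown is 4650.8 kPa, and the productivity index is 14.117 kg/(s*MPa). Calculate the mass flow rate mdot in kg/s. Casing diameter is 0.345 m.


mdot = PI * dP / 1000
mdot = 14.117 * 4650.8 / 1000
mdot = 65.655 kg/s


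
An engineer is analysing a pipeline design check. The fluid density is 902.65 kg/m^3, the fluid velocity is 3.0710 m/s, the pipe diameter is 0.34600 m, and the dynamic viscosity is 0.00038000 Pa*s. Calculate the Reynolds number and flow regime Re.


Step 1: Re = rho*vel*D/mu = 902.65*3.071*0.346/0.00038 = 2.5240e+06
Step 2: Re = 2.5240e+06 > 4000, so flow is turbulent.
Re = 2.5240e+06 (turbulent)


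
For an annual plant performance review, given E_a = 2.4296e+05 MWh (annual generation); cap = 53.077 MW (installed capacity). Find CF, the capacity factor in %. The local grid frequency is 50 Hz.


CF = E_a / (cap * 8760) * 100
CF = 2.4296e+05 / (53.077 * 8760) * 100
CF = 52.255 %


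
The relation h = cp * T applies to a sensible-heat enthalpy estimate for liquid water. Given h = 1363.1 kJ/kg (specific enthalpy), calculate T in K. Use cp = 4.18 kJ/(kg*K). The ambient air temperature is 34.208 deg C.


T = h / cp
T = 1363.1 / 4.18
T = 326.1005 deg C
Convert to K: 326.1005 + 273.15 = 599.25 K
T = 599.25 K


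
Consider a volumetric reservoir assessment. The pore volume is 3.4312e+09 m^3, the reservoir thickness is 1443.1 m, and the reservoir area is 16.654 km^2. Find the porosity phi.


phi = Vp / (A * 1e6 * hr)
phi = 3.4312e+09 / (16.654 * 1e6 * 1443.1)
phi = 0.14277


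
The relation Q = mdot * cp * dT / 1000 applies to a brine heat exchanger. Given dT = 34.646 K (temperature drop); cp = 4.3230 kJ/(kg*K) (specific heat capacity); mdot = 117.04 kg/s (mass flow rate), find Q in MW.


Q = mdot * cp * dT / 1000
Q = 117.04 * 4.3230 * 34.646 / 1000
Q = 17.530 MW


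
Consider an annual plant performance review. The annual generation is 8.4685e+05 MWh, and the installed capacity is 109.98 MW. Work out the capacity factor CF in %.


CF = E_a / (cap * 8760) * 100
CF = 8.4685e+05 / (109.98 * 8760) * 100
CF = 87.900 %


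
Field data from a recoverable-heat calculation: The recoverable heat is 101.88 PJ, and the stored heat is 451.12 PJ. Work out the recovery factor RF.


RF = Q_rec / Q_s
RF = 101.88 / 451.12
RF = 0.22584


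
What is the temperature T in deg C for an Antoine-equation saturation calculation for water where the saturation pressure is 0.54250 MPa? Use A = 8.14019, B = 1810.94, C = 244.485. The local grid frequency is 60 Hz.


T = B / (A - log10(P_sat * 760 / 0.101325)) - C
T = 1810.94 / (8.14019 - log10(0.54250 * 760 / 0.101325)) - 244.485
T = 155.22 deg C


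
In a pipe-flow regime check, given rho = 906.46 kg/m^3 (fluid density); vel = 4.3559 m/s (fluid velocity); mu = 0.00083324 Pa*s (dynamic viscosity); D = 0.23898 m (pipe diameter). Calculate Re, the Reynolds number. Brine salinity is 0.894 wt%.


Re = rho * vel * D / mu
Re = 906.46 * 4.3559 * 0.23898 / 0.00083324
Re = 1.1324e+06


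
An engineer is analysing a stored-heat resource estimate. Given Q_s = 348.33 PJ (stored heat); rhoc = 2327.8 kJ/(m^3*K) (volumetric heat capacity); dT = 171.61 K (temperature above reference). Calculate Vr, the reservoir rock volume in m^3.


Vr = Q_s * 1e12 / (rhoc * dT)
Vr = 348.33 * 1e12 / (2327.8 * 171.61)
Vr = 8.7197e+08 m^3


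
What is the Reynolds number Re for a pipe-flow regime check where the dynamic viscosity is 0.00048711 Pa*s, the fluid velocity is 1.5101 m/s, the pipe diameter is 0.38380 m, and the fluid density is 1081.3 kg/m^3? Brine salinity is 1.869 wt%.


Re = rho * vel * D / mu
Re = 1081.3 * 1.5101 * 0.38380 / 0.00048711
Re = 1.2866e+06


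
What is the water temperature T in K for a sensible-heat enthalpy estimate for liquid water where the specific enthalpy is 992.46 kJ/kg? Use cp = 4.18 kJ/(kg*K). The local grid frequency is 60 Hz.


T = h / cp
T = 992.46 / 4.18
T = 237.4306 deg C
Convert to K: 237.4306 + 273.15 = 510.58 K
T = 510.58 K


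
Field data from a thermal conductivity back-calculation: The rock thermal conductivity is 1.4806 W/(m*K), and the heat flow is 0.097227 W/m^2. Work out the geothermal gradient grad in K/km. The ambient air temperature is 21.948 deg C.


grad = q / k * 1000
grad = 0.097227 / 1.4806 * 1000
grad = 65.66730 deg C/km
Convert: 65.66730 deg C/km * 1.0 = 65.667 K/km
grad = 65.667 K/km


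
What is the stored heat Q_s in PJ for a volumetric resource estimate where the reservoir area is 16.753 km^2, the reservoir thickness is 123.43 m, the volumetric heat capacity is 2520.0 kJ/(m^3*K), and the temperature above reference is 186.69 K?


Step 1: Vr = A*1e6*hr = 16.753*1e6*123.43 = 2.067823e+09 m^3
Step 2: Q_s = Vr*rhoc*dT/1e12 = 2.067823e+09*2520.0*186.69/1e12 = 972.83 PJ
Q_s = 972.83 PJ


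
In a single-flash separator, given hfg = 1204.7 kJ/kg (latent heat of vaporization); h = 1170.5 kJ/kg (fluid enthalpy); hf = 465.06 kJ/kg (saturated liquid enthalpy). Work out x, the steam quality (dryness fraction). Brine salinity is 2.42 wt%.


x = (h - hf) / hfg
x = (1170.5 - 465.06) / 1204.7
x = 0.58557


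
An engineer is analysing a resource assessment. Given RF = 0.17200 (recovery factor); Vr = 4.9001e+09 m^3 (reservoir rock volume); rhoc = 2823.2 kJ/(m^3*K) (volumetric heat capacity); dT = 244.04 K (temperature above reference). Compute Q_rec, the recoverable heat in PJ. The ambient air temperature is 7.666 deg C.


Step 1: Q_s = Vr*rhoc*dT/1e12 = 4.9001e+09*2823.2*244.04/1e12 = 3376.040 PJ
Step 2: Q_rec = Q_s * RF = 3376.040 * 0.172 = 580.68 PJ
Q_rec = 580.68 PJ


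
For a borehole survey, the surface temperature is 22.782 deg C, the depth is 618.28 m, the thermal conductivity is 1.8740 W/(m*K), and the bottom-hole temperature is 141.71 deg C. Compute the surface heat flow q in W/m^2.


Step 1: grad = (T_d - T_surf)/d * 1000 = (141.71 - 22.782)/618.28 * 1000 = 192.3530 deg C/km
Step 2: q = k * grad / 1000 = 1.874 * 192.3530 / 1000 = 0.36047 W/m^2
q = 0.36047 W/m^2


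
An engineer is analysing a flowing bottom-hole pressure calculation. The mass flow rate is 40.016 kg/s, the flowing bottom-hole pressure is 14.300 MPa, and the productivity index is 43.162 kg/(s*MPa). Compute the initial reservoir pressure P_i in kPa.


P_i = P_wf + mdot / PI
P_i = 14.300 + 40.016 / 43.162
P_i = 15.22711 MPa
Convert: 15.22711 MPa * 1000.0 = 15227 kPa
P_i = 15227 kPa


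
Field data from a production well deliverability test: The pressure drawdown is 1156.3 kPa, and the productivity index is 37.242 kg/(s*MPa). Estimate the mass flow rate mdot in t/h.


mdot = PI * dP / 1000
mdot = 37.242 * 1156.3 / 1000
mdot = 43.06292 kg/s
Convert: 43.06292 kg/s * 3.6 = 155.03 t/h
mdot = 155.03 t/h


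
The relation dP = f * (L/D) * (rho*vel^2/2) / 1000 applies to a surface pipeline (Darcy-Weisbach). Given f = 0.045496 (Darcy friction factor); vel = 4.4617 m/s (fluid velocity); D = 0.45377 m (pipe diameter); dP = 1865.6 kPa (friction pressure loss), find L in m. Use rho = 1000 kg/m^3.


L = dP*1000*D / (f*rho*vel^2/2)
L = 1865.6*1000*0.45377 / (0.045496*1000*4.4617^2/2)
L = 1869.4 m


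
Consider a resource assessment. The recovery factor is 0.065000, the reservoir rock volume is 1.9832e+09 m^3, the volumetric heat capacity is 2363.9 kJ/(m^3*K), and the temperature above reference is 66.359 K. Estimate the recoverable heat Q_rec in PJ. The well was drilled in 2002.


Step 1: Q_s = Vr*rhoc*dT/1e12 = 1.9832e+09*2363.9*66.359/1e12 = 311.0967 PJ
Step 2: Q_rec = Q_s * RF = 311.0967 * 0.065 = 20.221 PJ
Q_rec = 20.221 PJ


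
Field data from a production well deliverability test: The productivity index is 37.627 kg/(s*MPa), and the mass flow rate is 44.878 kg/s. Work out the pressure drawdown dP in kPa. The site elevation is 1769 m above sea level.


dP = mdot * 1000 / PI
dP = 44.878 * 1000 / 37.627
dP = 1192.7 kPa


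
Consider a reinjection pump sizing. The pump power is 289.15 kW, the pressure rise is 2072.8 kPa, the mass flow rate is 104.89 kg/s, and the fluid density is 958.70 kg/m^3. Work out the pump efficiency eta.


eta = mdot * dP / (rho * P_pump)
eta = 104.89 * 2072.8 / (958.70 * 289.15)
eta = 0.78431


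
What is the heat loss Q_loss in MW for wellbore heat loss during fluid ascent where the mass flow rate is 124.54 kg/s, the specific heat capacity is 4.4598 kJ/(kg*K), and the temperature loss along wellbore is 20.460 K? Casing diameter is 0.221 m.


Q_loss = mdot * cp * dT
Q_loss = 124.54 * 4.4598 * 20.460
Q_loss = 11363.96 kW
Convert: 11363.96 kW * 0.001 = 11.364 MW
Q_loss = 11.364 MW


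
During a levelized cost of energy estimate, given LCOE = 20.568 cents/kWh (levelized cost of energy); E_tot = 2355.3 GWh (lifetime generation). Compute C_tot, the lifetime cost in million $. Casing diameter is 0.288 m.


C_tot = LCOE / 100 * E_tot
C_tot = 20.568 / 100 * 2355.3
C_tot = 484.44 million $


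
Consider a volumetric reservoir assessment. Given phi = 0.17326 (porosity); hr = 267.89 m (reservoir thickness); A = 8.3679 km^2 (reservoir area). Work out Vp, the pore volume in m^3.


Vp = A * 1e6 * hr * phi
Vp = 8.3679 * 1e6 * 267.89 * 0.17326
Vp = 3.8839e+08 m^3


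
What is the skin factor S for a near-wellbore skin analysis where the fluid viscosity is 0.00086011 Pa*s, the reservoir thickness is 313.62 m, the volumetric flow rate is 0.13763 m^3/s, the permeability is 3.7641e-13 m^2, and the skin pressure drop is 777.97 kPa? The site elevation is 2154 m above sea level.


S = dP_s * 1000 * 2*pi*k*hr / (q*mu)
S = 777.97 * 1000 * 2*pi*3.7641e-13*313.62 / (0.13763*0.00086011)
S = 4.8746


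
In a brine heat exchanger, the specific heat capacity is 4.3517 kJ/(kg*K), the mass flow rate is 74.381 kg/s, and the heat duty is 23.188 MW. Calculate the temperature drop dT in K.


dT = Q * 1000 / (mdot * cp)
dT = 23.188 * 1000 / (74.381 * 4.3517)
dT = 71.638 K


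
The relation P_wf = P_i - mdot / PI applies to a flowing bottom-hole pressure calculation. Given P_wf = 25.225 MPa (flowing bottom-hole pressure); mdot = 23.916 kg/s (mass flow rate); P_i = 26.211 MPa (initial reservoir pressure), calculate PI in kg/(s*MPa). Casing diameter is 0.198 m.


PI = mdot / (P_i - P_wf)
PI = 23.916 / (26.211 - 25.225)
PI = 24.256 kg/(s*MPa)


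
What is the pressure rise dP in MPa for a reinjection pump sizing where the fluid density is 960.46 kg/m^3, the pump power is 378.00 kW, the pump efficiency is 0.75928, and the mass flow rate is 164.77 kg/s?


dP = P_pump * rho * eta / mdot
dP = 378.00 * 960.46 * 0.75928 / 164.77
dP = 1672.996 kPa
Convert: 1672.996 kPa * 0.001 = 1.6730 MPa
dP = 1.6730 MPa


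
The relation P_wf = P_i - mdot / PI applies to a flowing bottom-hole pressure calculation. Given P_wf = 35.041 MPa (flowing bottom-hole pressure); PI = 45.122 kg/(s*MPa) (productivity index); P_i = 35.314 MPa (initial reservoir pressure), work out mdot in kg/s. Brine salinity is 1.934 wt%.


mdot = (P_i - P_wf) * PI
mdot = (35.314 - 35.041) * 45.122
mdot = 12.318 kg/s


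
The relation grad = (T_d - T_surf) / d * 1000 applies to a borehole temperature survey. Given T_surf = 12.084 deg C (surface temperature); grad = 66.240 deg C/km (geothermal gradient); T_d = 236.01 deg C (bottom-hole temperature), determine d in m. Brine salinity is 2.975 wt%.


d = (T_d - T_surf) / grad * 1000
d = (236.01 - 12.084) / 66.240 * 1000
d = 3380.5 m


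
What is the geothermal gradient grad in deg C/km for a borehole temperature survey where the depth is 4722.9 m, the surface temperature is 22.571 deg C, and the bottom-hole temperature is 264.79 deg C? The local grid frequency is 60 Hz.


grad = (T_d - T_surf) / d * 1000
grad = (264.79 - 22.571) / 4722.9 * 1000
grad = 51.286 deg C/km


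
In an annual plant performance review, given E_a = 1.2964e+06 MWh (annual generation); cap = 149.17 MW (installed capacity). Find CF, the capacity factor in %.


CF = E_a / (cap * 8760) * 100
CF = 1.2964e+06 / (149.17 * 8760) * 100
CF = 99.210 %


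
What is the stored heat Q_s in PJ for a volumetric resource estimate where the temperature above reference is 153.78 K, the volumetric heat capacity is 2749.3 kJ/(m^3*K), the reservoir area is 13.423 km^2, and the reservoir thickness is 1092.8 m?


Step 1: Vr = A*1e6*hr = 13.423*1e6*1092.8 = 1.466865e+10 m^3
Step 2: Q_s = Vr*rhoc*dT/1e12 = 1.466865e+10*2749.3*153.78/1e12 = 6201.7 PJ
Q_s = 6201.7 PJ


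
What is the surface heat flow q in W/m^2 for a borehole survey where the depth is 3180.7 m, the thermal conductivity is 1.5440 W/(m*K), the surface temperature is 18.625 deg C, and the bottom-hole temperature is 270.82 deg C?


Step 1: grad = (T_d - T_surf)/d * 1000 = (270.82 - 18.625)/3180.7 * 1000 = 79.28915 deg C/km
Step 2: q = k * grad / 1000 = 1.544 * 79.28915 / 1000 = 0.12242 W/m^2
q = 0.12242 W/m^2


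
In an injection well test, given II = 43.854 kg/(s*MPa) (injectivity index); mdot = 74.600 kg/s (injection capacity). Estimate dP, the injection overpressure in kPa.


dP = mdot * 1000 / II
dP = 74.600 * 1000 / 43.854
dP = 1701.1 kPa


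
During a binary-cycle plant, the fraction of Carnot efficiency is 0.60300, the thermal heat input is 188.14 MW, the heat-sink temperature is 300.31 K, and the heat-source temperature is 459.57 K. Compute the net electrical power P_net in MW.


Step 1: eta = (1 - Tc/Th)*f = (1 - 300.31/459.57)*0.603 = 0.2089644
Step 2: P_net = eta * Q_in = 0.2089644 * 188.14 = 39.315 MW
P_net = 39.315 MW


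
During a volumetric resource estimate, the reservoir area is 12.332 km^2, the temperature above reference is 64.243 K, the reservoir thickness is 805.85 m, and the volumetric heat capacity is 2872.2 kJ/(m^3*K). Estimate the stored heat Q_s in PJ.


Step 1: Vr = A*1e6*hr = 12.332*1e6*805.85 = 9.937742e+09 m^3
Step 2: Q_s = Vr*rhoc*dT/1e12 = 9.937742e+09*2872.2*64.243/1e12 = 1833.7 PJ
Q_s = 1833.7 PJ


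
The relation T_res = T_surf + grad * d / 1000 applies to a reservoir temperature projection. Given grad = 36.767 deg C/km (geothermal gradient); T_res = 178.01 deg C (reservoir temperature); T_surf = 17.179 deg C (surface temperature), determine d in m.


d = (T_res - T_surf) / grad * 1000
d = (178.01 - 17.179) / 36.767 * 1000
d = 4374.3 m


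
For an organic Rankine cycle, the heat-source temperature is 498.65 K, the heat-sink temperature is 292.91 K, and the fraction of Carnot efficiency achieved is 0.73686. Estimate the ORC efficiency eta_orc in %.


eta_orc = (1 - Tc/Th) * f * 100
eta_orc = (1 - 292.91/498.65) * 0.73686 * 100
eta_orc = 30.402 %


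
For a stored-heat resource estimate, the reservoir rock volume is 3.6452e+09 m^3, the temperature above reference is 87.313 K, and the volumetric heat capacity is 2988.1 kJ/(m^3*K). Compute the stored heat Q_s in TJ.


Q_s = Vr * rhoc * dT / 1e12
Q_s = 3.6452e+09 * 2988.1 * 87.313 / 1e12
Q_s = 951.0326 PJ
Convert: 951.0326 PJ * 1000.0 = 9.5103e+05 TJ
Q_s = 9.5103e+05 TJ


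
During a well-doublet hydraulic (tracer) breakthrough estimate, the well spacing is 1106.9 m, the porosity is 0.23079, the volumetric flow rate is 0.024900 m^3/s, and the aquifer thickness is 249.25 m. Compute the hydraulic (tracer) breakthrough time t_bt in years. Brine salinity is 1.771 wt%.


t_bt = pi * hr * phi * L^2 / (3 * Qv) / (365.25*86400)
t_bt = pi * 249.25 * 0.23079 * 1106.9^2 / (3 * 0.024900) / (365.25*86400)
t_bt = 93.928 years


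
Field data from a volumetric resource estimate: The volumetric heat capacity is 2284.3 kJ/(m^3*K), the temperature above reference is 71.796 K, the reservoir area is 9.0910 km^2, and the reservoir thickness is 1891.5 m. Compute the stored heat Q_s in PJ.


Step 1: Vr = A*1e6*hr = 9.091*1e6*1891.5 = 1.719563e+10 m^3
Step 2: Q_s = Vr*rhoc*dT/1e12 = 1.719563e+10*2284.3*71.796/1e12 = 2820.1 PJ
Q_s = 2820.1 PJ


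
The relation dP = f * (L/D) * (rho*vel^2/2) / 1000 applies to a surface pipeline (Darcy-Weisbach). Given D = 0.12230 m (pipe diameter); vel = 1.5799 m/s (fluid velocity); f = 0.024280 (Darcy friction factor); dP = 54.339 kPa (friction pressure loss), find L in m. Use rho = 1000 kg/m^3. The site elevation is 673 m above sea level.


L = dP*1000*D / (f*rho*vel^2/2)
L = 54.339*1000*0.12230 / (0.024280*1000*1.5799^2/2)
L = 219.31 m


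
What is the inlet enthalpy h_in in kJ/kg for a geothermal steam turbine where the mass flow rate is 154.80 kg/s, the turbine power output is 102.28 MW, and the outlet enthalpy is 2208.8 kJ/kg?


h_in = h_out + P * 1000 / mdot
h_in = 2208.8 + 102.28 * 1000 / 154.80
h_in = 2869.5 kJ/kg


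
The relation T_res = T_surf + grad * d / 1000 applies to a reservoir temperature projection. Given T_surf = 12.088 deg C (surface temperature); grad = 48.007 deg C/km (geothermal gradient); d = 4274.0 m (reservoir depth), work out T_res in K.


T_res = T_surf + grad * d / 1000
T_res = 12.088 + 48.007 * 4274.0 / 1000
T_res = 217.2699 deg C
Convert to K: 217.2699 + 273.15 = 490.42 K
T_res = 490.42 K


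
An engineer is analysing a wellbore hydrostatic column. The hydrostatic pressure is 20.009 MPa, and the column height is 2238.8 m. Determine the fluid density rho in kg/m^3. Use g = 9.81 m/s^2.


rho = P * 1e6 / (g * h)
rho = 20.009 * 1e6 / (9.81 * 2238.8)
rho = 911.05 kg/m^3


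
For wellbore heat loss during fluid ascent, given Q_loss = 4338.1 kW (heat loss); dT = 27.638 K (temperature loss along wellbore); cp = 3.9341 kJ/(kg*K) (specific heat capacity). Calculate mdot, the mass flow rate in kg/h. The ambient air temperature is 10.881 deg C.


mdot = Q_loss / (cp * dT)
mdot = 4338.1 / (3.9341 * 27.638)
mdot = 39.89767 kg/s
Convert: 39.89767 kg/s * 3600.0 = 1.4363e+05 kg/h
mdot = 1.4363e+05 kg/h


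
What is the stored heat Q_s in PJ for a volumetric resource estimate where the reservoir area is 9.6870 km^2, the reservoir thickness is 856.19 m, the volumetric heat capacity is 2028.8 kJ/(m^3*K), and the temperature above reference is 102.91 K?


Step 1: Vr = A*1e6*hr = 9.687*1e6*856.19 = 8.293913e+09 m^3
Step 2: Q_s = Vr*rhoc*dT/1e12 = 8.293913e+09*2028.8*102.91/1e12 = 1731.6 PJ
Q_s = 1731.6 PJ


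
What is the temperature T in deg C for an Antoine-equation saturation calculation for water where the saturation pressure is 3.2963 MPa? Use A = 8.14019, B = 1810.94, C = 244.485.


T = B / (A - log10(P_sat * 760 / 0.101325)) - C
T = 1810.94 / (8.14019 - log10(3.2963 * 760 / 0.101325)) - 244.485
T = 238.81 deg C


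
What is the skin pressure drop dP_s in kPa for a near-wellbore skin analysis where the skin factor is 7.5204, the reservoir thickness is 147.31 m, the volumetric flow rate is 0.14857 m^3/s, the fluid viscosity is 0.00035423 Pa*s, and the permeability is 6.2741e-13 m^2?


dP_s = S * q * mu / (2*pi*k*hr) / 1000
dP_s = 7.5204 * 0.14857 * 0.00035423 / (2*pi*6.2741e-13*147.31) / 1000
dP_s = 681.54 kPa


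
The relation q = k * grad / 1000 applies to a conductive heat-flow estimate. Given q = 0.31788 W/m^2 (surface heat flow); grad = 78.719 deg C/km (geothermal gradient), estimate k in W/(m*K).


k = q * 1000 / grad
k = 0.31788 * 1000 / 78.719
k = 4.0382 W/(m*K)


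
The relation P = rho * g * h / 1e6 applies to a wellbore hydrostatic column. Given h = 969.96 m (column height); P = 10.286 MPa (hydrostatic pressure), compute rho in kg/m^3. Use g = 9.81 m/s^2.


rho = P * 1e6 / (g * h)
rho = 10.286 * 1e6 / (9.81 * 969.96)
rho = 1081.0 kg/m^3


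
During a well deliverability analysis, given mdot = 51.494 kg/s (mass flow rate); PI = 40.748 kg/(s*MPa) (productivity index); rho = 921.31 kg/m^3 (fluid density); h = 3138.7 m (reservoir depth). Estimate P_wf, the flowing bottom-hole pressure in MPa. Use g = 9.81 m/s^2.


Step 1: P_i = rho*g*h/1e6 = 921.31*9.81*3138.7/1e6 = 28.36773 MPa
Step 2: P_wf = P_i - mdot/PI = 28.36773 - 51.494/40.748 = 27.104 MPa
P_wf = 27.104 MPa


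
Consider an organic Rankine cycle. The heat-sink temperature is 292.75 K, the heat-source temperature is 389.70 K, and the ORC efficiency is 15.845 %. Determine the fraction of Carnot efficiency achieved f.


f = (eta_orc/100) / (1 - Tc/Th)
f = (15.845/100) / (1 - 292.75/389.70)
f = 0.63691


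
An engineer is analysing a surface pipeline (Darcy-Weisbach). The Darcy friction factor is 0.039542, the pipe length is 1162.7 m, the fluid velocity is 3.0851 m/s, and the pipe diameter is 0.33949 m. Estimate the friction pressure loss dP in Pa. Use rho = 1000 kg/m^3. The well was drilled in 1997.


dP = f * (L/D) * (rho*vel^2/2) / 1000
dP = 0.039542 * (1162.7/0.33949) * (1000*3.0851^2/2) / 1000
dP = 644.4776 kPa
Convert: 644.4776 kPa * 1000.0 = 6.4448e+05 Pa
dP = 6.4448e+05 Pa


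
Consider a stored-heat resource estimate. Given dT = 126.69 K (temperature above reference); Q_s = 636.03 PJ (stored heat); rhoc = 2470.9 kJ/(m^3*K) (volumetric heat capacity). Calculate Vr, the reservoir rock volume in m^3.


Vr = Q_s * 1e12 / (rhoc * dT)
Vr = 636.03 * 1e12 / (2470.9 * 126.69)
Vr = 2.0318e+09 m^3


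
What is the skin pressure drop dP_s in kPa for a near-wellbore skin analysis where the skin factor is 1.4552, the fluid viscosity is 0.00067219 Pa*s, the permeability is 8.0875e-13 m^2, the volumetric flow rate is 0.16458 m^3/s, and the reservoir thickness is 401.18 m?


dP_s = S * q * mu / (2*pi*k*hr) / 1000
dP_s = 1.4552 * 0.16458 * 0.00067219 / (2*pi*8.0875e-13*401.18) / 1000
dP_s = 78.969 kPa


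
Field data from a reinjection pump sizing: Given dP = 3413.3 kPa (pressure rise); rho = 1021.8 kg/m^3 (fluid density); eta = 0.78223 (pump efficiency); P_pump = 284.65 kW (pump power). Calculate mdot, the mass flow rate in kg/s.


mdot = P_pump * rho * eta / dP
mdot = 284.65 * 1021.8 * 0.78223 / 3413.3
mdot = 66.656 kg/s


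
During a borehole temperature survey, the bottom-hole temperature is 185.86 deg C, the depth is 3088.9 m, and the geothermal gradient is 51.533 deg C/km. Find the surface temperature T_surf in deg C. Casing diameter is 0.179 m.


T_surf = T_d - grad * d / 1000
T_surf = 185.86 - 51.533 * 3088.9 / 1000
T_surf = 26.680 deg C


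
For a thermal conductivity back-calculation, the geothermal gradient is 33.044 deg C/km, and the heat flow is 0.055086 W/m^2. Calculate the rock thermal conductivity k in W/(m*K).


k = q / (grad / 1000)
k = 0.055086 / (33.044 / 1000)
k = 1.6670 W/(m*K)


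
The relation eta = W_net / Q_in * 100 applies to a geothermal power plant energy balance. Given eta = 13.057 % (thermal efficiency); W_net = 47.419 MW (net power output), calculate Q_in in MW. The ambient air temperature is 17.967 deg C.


Q_in = W_net / (eta / 100)
Q_in = 47.419 / (13.057 / 100)
Q_in = 363.17 MW


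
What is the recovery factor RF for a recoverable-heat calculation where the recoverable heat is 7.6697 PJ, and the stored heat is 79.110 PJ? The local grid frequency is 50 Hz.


RF = Q_rec / Q_s
RF = 7.6697 / 79.110
RF = 0.096950


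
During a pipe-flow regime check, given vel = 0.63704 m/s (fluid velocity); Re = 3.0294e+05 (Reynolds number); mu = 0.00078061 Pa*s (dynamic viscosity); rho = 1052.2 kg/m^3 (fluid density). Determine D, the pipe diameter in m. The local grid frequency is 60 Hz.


D = Re * mu / (rho * vel)
D = 3.0294e+05 * 0.00078061 / (1052.2 * 0.63704)
D = 0.35280 m


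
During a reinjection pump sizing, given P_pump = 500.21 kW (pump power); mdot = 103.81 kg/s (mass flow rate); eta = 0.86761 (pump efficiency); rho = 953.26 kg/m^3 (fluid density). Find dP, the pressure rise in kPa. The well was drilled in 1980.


dP = P_pump * rho * eta / mdot
dP = 500.21 * 953.26 * 0.86761 / 103.81
dP = 3985.2 kPa


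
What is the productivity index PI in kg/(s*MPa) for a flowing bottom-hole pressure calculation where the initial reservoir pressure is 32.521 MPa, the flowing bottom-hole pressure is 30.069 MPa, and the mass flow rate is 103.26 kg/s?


PI = mdot / (P_i - P_wf)
PI = 103.26 / (32.521 - 30.069)
PI = 42.113 kg/(s*MPa)


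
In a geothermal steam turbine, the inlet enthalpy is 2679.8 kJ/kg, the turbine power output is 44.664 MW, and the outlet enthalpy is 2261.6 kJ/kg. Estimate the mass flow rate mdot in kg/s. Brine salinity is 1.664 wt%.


mdot = P * 1000 / (h_in - h_out)
mdot = 44.664 * 1000 / (2679.8 - 2261.6)
mdot = 106.80 kg/s


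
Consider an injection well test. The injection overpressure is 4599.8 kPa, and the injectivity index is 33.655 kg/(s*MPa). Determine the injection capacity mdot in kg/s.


mdot = II * dP / 1000
mdot = 33.655 * 4599.8 / 1000
mdot = 154.81 kg/s


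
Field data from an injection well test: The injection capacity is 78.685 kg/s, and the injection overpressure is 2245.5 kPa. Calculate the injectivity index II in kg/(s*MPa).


II = mdot * 1000 / dP
II = 78.685 * 1000 / 2245.5
II = 35.041 kg/(s*MPa)


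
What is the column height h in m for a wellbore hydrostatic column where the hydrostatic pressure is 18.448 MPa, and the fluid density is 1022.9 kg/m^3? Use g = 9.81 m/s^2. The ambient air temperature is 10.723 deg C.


h = P * 1e6 / (g * rho)
h = 18.448 * 1e6 / (9.81 * 1022.9)
h = 1838.4 m


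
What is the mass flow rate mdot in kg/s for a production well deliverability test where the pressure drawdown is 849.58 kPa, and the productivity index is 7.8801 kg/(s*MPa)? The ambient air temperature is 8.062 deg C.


mdot = PI * dP / 1000
mdot = 7.8801 * 849.58 / 1000
mdot = 6.6948 kg/s


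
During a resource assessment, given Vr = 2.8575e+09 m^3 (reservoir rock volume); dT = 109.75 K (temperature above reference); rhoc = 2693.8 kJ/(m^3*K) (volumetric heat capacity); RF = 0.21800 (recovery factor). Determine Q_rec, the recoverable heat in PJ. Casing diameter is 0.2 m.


Step 1: Q_s = Vr*rhoc*dT/1e12 = 2.8575e+09*2693.8*109.75/1e12 = 844.8043 PJ
Step 2: Q_rec = Q_s * RF = 844.8043 * 0.218 = 184.17 PJ
Q_rec = 184.17 PJ


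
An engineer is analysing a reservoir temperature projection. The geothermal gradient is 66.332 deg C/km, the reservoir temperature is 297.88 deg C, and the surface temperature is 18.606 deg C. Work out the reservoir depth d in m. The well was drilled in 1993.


d = (T_res - T_surf) / grad * 1000
d = (297.88 - 18.606) / 66.332 * 1000
d = 4210.2 m


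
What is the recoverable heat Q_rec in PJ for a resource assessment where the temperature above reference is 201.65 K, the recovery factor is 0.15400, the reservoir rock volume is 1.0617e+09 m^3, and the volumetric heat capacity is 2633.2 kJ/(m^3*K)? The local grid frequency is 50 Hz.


Step 1: Q_s = Vr*rhoc*dT/1e12 = 1.0617e+09*2633.2*201.65/1e12 = 563.7465 PJ
Step 2: Q_rec = Q_s * RF = 563.7465 * 0.154 = 86.817 PJ
Q_rec = 86.817 PJ


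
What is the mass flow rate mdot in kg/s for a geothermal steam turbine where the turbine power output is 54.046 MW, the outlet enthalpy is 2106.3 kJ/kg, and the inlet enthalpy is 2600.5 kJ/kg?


mdot = P * 1000 / (h_in - h_out)
mdot = 54.046 * 1000 / (2600.5 - 2106.3)
mdot = 109.36 kg/s


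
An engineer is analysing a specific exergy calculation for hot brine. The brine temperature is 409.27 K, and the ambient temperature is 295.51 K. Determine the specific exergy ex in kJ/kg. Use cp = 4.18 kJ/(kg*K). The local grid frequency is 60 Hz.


ex = cp * ((T_b - T_0) - T_0 * ln(T_b/T_0))
ex = 4.18 * ((409.27 - 295.51) - 295.51 * ln(409.27/295.51))
ex = 73.236 kJ/kg


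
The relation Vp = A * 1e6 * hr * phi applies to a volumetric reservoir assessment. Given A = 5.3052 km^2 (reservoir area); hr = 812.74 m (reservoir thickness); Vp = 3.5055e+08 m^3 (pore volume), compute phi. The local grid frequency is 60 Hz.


phi = Vp / (A * 1e6 * hr)
phi = 3.5055e+08 / (5.3052 * 1e6 * 812.74)
phi = 0.081301


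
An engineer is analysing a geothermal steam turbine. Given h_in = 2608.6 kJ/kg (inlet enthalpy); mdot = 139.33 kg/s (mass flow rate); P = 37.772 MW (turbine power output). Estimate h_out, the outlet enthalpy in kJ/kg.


h_out = h_in - P * 1000 / mdot
h_out = 2608.6 - 37.772 * 1000 / 139.33
h_out = 2337.5 kJ/kg


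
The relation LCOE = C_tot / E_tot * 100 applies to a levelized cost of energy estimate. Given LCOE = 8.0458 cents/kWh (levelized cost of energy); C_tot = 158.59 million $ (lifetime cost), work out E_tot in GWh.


E_tot = C_tot / LCOE * 100
E_tot = 158.59 / 8.0458 * 100
E_tot = 1971.1 GWh


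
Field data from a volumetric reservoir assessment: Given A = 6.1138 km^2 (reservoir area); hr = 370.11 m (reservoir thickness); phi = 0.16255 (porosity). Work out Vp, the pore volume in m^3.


Vp = A * 1e6 * hr * phi
Vp = 6.1138 * 1e6 * 370.11 * 0.16255
Vp = 3.6781e+08 m^3


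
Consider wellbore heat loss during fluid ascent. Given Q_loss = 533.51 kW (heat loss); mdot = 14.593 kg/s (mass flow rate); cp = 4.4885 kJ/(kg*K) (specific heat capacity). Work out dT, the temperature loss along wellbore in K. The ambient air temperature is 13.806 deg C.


dT = Q_loss / (mdot * cp)
dT = 533.51 / (14.593 * 4.4885)
dT = 8.1451 K


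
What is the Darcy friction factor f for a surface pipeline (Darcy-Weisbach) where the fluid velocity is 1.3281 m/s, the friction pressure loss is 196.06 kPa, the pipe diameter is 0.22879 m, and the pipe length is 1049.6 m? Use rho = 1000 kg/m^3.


f = dP*1000 / ((L/D)*(rho*vel^2/2))
f = 196.06*1000 / ((1049.6/0.22879)*(1000*1.3281^2/2))
f = 0.048459


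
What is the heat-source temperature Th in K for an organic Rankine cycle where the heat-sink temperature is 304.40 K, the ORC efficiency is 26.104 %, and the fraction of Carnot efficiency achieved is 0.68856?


Th = Tc / (1 - (eta_orc/100)/f)
Th = 304.40 / (1 - (26.104/100)/0.68856)
Th = 490.26 K


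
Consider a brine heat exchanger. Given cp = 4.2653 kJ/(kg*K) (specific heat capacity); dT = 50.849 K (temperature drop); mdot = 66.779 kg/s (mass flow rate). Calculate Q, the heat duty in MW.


Q = mdot * cp * dT / 1000
Q = 66.779 * 4.2653 * 50.849 / 1000
Q = 14.483 MW


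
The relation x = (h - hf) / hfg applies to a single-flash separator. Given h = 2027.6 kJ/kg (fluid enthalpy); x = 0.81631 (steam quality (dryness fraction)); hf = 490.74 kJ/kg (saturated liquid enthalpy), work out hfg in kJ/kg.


hfg = (h - hf) / x
hfg = (2027.6 - 490.74) / 0.81631
hfg = 1882.7 kJ/kg


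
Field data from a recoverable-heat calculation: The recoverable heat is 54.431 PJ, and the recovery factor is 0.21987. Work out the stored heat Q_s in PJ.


Q_s = Q_rec / RF
Q_s = 54.431 / 0.21987
Q_s = 247.56 PJ


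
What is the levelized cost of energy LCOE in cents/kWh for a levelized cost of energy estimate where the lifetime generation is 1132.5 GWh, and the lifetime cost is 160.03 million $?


LCOE = C_tot / E_tot * 100
LCOE = 160.03 / 1132.5 * 100
LCOE = 14.131 cents/kWh


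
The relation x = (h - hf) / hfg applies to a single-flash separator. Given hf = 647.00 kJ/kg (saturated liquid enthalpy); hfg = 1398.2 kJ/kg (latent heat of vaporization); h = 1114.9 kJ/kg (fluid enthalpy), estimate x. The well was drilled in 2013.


x = (h - hf) / hfg
x = (1114.9 - 647.00) / 1398.2
x = 0.33464


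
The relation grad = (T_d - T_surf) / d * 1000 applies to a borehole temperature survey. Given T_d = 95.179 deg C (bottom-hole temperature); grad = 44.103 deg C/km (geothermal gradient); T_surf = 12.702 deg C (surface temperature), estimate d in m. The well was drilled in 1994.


d = (T_d - T_surf) / grad * 1000
d = (95.179 - 12.702) / 44.103 * 1000
d = 1870.1 m


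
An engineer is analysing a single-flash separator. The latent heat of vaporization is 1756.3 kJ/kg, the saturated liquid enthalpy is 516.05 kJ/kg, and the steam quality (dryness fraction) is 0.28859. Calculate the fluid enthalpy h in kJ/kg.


h = hf + x * hfg
h = 516.05 + 0.28859 * 1756.3
h = 1022.9 kJ/kg


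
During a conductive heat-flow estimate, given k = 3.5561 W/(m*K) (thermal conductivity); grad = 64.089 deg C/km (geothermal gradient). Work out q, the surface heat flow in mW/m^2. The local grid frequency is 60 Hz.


q = k * grad / 1000
q = 3.5561 * 64.089 / 1000
q = 0.2279069 W/m^2
Convert: 0.2279069 W/m^2 * 1000.0 = 227.91 mW/m^2
q = 227.91 mW/m^2


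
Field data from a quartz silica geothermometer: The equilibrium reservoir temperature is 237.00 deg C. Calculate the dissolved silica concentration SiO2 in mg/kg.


SiO2 = 10^(5.19 - 1309/(T_eq + 273.15))
SiO2 = 10^(5.19 - 1309/(237.00 + 273.15))
SiO2 = 420.81 mg/kg


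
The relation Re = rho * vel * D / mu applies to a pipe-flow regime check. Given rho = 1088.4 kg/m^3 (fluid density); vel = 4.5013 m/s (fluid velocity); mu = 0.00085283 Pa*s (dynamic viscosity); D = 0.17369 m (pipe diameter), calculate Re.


Re = rho * vel * D / mu
Re = 1088.4 * 4.5013 * 0.17369 / 0.00085283
Re = 9.9779e+05


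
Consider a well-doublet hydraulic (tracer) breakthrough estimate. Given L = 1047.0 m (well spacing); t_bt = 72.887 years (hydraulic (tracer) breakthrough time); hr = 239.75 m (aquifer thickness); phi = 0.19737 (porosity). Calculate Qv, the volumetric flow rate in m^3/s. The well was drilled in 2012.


Qv = pi*hr*phi*L^2 / (3*t_bt*365.25*86400)
Qv = pi*239.75*0.19737*1047.0^2 / (3*72.887*365.25*86400)
Qv = 0.023616 m^3/s


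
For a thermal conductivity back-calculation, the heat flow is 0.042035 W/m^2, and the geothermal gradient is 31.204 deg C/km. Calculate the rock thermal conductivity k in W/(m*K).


k = q / (grad / 1000)
k = 0.042035 / (31.204 / 1000)
k = 1.3471 W/(m*K)


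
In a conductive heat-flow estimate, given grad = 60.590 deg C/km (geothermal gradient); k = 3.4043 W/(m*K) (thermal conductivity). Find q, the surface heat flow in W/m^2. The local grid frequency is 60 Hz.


q = k * grad / 1000
q = 3.4043 * 60.590 / 1000
q = 0.20627 W/m^2


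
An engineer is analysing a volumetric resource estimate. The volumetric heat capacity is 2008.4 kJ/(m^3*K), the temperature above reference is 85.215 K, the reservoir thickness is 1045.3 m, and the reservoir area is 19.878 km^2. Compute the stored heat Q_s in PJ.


Step 1: Vr = A*1e6*hr = 19.878*1e6*1045.3 = 2.077847e+10 m^3
Step 2: Q_s = Vr*rhoc*dT/1e12 = 2.077847e+10*2008.4*85.215/1e12 = 3556.1 PJ
Q_s = 3556.1 PJ


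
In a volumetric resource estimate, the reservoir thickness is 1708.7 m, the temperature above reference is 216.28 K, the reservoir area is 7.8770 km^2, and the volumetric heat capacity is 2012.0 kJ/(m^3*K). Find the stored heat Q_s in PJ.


Step 1: Vr = A*1e6*hr = 7.877*1e6*1708.7 = 1.345943e+10 m^3
Step 2: Q_s = Vr*rhoc*dT/1e12 = 1.345943e+10*2012.0*216.28/1e12 = 5856.9 PJ
Q_s = 5856.9 PJ


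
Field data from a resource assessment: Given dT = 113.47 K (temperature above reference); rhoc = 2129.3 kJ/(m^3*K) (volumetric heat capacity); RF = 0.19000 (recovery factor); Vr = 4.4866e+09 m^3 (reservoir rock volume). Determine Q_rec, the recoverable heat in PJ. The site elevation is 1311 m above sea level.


Step 1: Q_s = Vr*rhoc*dT/1e12 = 4.4866e+09*2129.3*113.47/1e12 = 1084.015 PJ
Step 2: Q_rec = Q_s * RF = 1084.015 * 0.19 = 205.96 PJ
Q_rec = 205.96 PJ


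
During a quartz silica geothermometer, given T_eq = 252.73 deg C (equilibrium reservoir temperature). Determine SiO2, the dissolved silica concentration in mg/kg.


SiO2 = 10^(5.19 - 1309/(T_eq + 273.15))
SiO2 = 10^(5.19 - 1309/(252.73 + 273.15))
SiO2 = 502.16 mg/kg


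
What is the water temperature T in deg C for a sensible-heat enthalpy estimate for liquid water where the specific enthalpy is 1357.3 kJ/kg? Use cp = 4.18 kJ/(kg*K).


T = h / cp
T = 1357.3 / 4.18
T = 324.71 deg C
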